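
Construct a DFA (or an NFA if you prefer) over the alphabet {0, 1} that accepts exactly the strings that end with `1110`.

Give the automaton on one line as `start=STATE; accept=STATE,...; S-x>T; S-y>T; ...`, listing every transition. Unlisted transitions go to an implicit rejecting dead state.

Remember how much of `1110` the current input suffix matches. State A means no match yet; B means the last symbol is `1`; C means the last 2 symbols are `11`; D means the last 3 symbols are `111`; E means the last 4 symbols are `1110`. Only E accepts. On a mismatch, fall back to the longest proper suffix that is still a prefix of `1110`.
A 5-state machine:
       0  1 
>  A   A  B 
   B   A  C 
   C   A  D 
   D   E  D 
 * E   A  B 
(> = start, * = accepting)

start=A; accept=E; A-0>A; A-1>B; B-0>A; B-1>C; C-0>A; C-1>D; D-0>E; D-1>D; E-0>A; E-1>B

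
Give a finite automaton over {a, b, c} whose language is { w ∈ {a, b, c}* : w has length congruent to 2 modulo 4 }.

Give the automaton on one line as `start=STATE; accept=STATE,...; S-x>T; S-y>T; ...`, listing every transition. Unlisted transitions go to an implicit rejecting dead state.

Only the length mod 4 matters, so use a 4-cycle: from any state, every input symbol moves to the next state, wrapping q3 back to q0. Mark q2 accepting.
        a   b   c  
>  q0   q1  q1  q1 
   q1   q2  q2  q2 
 * q2   q3  q3  q3 
   q3   q0  q0  q0 
(> = start, * = accepting)

start=q0; accept=q2; q0-a>q1; q0-b>q1; q0-c>q1; q1-a>q2; q1-b>q2; q1-c>q2; q2-a>q3; q2-b>q3; q2-c>q3; q3-a>q0; q3-b>q0; q3-c>q0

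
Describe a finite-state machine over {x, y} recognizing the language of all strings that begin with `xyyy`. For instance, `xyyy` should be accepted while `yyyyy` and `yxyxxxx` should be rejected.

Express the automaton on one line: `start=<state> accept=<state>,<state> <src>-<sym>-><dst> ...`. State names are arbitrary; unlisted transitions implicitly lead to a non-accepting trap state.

start=q0 accept=q4 q0-x->q1 q0-y->q5 q1-x->q5 q1-y->q2 q2-x->q5 q2-y->q3 q3-x->q5 q3-y->q4 q4-x->q4 q4-y->q4 q5-x->q5 q5-y->q5

Walk along `xyyy` while the input agrees: from q0 take `x` to q1, and so on. Any deviation drops to the rejecting sink q5. Once q4 is reached the prefix is confirmed and every continuation is accepted.
6 states suffice.
        x   y  
>  q0   q1  q5 
   q1   q5  q2 
   q2   q5  q3 
   q3   q5  q4 
 * q4   q4  q4 
   q5   q5  q5 
(> = start, * = accepting)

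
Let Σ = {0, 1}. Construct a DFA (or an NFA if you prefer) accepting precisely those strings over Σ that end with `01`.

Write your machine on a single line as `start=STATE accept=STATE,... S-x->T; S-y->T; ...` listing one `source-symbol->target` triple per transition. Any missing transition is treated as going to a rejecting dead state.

start=A; accept=C; A-0->B; A-1->A; B-0->B; B-1->C; C-0->B; C-1->A

Remember how much of `01` the current input suffix matches. State A means no match yet; B means the last symbol is `0`; C means the last 2 symbols are `01`. Only C accepts. On a mismatch, fall back to the longest proper suffix that is still a prefix of `01`.
3 states suffice.
       0  1 
>  A   B  A 
   B   B  C 
 * C   B  A 
(> = start, * = accepting)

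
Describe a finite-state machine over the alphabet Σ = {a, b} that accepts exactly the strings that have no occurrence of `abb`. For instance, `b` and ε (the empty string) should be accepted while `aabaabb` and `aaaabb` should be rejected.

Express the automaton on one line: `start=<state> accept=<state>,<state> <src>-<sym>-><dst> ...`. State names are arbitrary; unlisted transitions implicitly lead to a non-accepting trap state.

start=S0 accept=S0,S1,S2 S0-a->S1 S0-b->S0 S1-a->S1 S1-b->S2 S2-a->S1 S2-b->S3 S3-a->S3 S3-b->S3

Track partial matches of the forbidden pattern `abb`. State S3 is a dead state reached once `abb` has occurred; every other state accepts. S0 means no part of `abb` is currently matched.
4 states suffice.
        a   b  
>* S0   S1  S0 
 * S1   S1  S2 
 * S2   S1  S3 
   S3   S3  S3 
(> = start, * = accepting)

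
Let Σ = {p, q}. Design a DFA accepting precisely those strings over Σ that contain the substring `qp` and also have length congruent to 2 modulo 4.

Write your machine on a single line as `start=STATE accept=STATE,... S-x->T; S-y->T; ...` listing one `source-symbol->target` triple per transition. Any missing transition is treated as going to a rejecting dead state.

Run two small machines in parallel and take their product. One (3 states) tracks whether and how much of `qp` has been seen; the other (4 states) tracks the input length modulo 4. Each combined state is a pair, one component from each; accept when both components accept.
12 states suffice.
       p  q 
>  A   B  C 
   B   D  E 
   C   F  E 
   D   G  H 
   E   I  H 
 * F   I  I 
   G   A  J 
   H   K  J 
   I   K  K 
   J   L  C 
   K   L  L 
   L   F  F 
(> = start, * = accepting)

start=A; accept=F; A-p->B; A-q->C; B-p->D; B-q->E; C-p->F; C-q->E; D-p->G; D-q->H; E-p->I; E-q->H; F-p->I; F-q->I; G-p->A; G-q->J; H-p->K; H-q->J; I-p->K; I-q->K; J-p->L; J-q->C; K-p->L; K-q->L; L-p->F; L-q->F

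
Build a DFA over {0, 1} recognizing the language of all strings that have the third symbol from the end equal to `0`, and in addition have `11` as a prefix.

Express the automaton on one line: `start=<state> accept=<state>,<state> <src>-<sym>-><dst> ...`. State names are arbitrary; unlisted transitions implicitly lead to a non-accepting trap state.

Build one automaton per condition and run them in lockstep. The first has 15 states tracking the last 3 symbols read; the second has 4 states tracking whether the input so far still matches the prefix `11`. A product state is a pair (one from each), accepting exactly when both do. Equivalent product states are then merged.
An 11-state machine:
          0    1  
>  S0     S1   S2 
   S1     S1   S1 
   S2     S1   S3 
   S3     S4   S3 
   S4     S5   S6 
   S5     S7   S8 
   S6     S9  S10 
 * S7     S7   S8 
 * S8     S9  S10 
 * S9     S5   S6 
 * S10    S4   S3 
(> = start, * = accepting)

start=S0 accept=S7,S8,S9,S10 S0-0->S1 S0-1->S2 S1-0->S1 S1-1->S1 S2-0->S1 S2-1->S3 S3-0->S4 S3-1->S3 S4-0->S5 S4-1->S6 S5-0->S7 S5-1->S8 S6-0->S9 S6-1->S10 S7-0->S7 S7-1->S8 S8-0->S9 S8-1->S10 S9-0->S5 S9-1->S6 S10-0->S4 S10-1->S3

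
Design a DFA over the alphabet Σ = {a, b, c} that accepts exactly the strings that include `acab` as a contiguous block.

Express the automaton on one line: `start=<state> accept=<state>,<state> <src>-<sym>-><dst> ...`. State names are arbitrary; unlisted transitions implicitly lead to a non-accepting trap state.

States q0..q3 record the length of the longest prefix of `acab` that matches the current input suffix. Reaching q4 means `acab` has been seen, and we stay there forever. Accept from q4.
        a   b   c  
>  q0   q1  q0  q0 
   q1   q1  q0  q2 
   q2   q3  q0  q0 
   q3   q1  q4  q2 
 * q4   q4  q4  q4 
(> = start, * = accepting)

start=q0 accept=q4 q0-a->q1 q0-b->q0 q0-c->q0 q1-a->q1 q1-b->q0 q1-c->q2 q2-a->q3 q2-b->q0 q2-c->q0 q3-a->q1 q3-b->q4 q3-c->q2 q4-a->q4 q4-b->q4 q4-c->q4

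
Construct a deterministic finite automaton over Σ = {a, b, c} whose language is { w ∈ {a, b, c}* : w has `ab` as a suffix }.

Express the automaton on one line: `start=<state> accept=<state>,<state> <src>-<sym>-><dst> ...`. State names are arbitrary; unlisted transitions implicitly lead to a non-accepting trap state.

start=S0 accept=S2 S0-a->S1 S0-b->S0 S0-c->S0 S1-a->S1 S1-b->S2 S1-c->S0 S2-a->S1 S2-b->S0 S2-c->S0

Let each state record the length of the longest suffix of the input read so far that is also a prefix of `ab`. S1 means the last symbol is `a`; S2 means the last 2 symbols are `ab`. Accept only at S2, where the string currently ends in `ab`.
A 3-state machine:
        a   b   c  
>  S0   S1  S0  S0 
   S1   S1  S2  S0 
 * S2   S1  S0  S0 
(> = start, * = accepting)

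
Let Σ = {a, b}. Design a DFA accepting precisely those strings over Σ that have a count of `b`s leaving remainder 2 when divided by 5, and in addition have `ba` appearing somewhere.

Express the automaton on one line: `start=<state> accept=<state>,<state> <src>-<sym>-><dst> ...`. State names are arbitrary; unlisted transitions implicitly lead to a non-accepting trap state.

start=s0 accept=s4 s0-a->s0 s0-b->s1 s1-a->s2 s1-b->s3 s2-a->s2 s2-b->s4 s3-a->s4 s3-b->s5 s4-a->s4 s4-b->s6 s5-a->s6 s5-b->s7 s6-a->s6 s6-b->s8 s7-a->s8 s7-b->s9 s8-a->s8 s8-b->s10 s9-a->s10 s9-b->s1 s10-a->s10 s10-b->s2

Run two small machines in parallel and take their product. One (5 states) tracks the count of `b`s modulo 5; the other (3 states) tracks whether and how much of `ba` has been seen. Each combined state is a pair, one component from each; accept when both components accept.
          a    b  
>  s0     s0   s1 
   s1     s2   s3 
   s2     s2   s4 
   s3     s4   s5 
 * s4     s4   s6 
   s5     s6   s7 
   s6     s6   s8 
   s7     s8   s9 
   s8     s8  s10 
   s9    s10   s1 
   s10   s10   s2 
(> = start, * = accepting)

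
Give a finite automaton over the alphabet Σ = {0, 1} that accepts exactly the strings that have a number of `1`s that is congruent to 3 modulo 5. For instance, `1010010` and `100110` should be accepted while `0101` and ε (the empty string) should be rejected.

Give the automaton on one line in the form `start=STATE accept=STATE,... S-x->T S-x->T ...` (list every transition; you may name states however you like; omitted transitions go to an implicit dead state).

start=s0 accept=s3 s0-0->s0 s0-1->s1 s1-0->s1 s1-1->s2 s2-0->s2 s2-1->s3 s3-0->s3 s3-1->s4 s4-0->s4 s4-1->s0

The only thing that matters is how many `1`s have appeared, reduced mod 5. Use one state per residue: s0 for 0, …, s4 for 4. Reading `1` moves to the next residue; anything else stays put. s3 is accepting.
A 5-state machine:
        0   1  
>  s0   s0  s1 
   s1   s1  s2 
   s2   s2  s3 
 * s3   s3  s4 
   s4   s4  s0 
(> = start, * = accepting)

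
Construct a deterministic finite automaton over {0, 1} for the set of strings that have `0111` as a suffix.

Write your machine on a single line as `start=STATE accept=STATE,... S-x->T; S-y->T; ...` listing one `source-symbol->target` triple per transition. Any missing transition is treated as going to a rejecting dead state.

start=A; accept=E; A-0->B; A-1->A; B-0->B; B-1->C; C-0->B; C-1->D; D-0->B; D-1->E; E-0->B; E-1->A

Remember how much of `0111` the current input suffix matches. State A means no match yet; B means the last symbol is `0`; C means the last 2 symbols are `01`; D means the last 3 symbols are `011`; E means the last 4 symbols are `0111`. Only E accepts. On a mismatch, fall back to the longest proper suffix that is still a prefix of `0111`.
A 5-state machine:
       0  1 
>  A   B  A 
   B   B  C 
   C   B  D 
   D   B  E 
 * E   B  A 
(> = start, * = accepting)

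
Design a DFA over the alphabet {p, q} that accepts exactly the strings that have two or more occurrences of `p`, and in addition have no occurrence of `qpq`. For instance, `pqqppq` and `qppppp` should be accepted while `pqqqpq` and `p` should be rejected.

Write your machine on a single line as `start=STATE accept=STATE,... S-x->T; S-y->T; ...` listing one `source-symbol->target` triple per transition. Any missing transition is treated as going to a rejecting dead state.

start=A; accept=D,G,H; A-p->B; A-q->C; B-p->D; B-q->E; C-p->F; C-q->C; D-p->D; D-q->G; E-p->H; E-q->E; F-p->D; F-q->I; G-p->H; G-q->G; H-p->D; H-q->I; I-p->I; I-q->I

Run two small machines in parallel and take their product. The first has 4 states tracking the count of `p`s, saturating at 3; the second has 4 states tracking partial matches of the forbidden pattern `qpq`. A product state is a pair (one from each), accepting exactly when both do. After merging equivalent states the machine shrinks.
A 9-state machine:
       p  q 
>  A   B  C 
   B   D  E 
   C   F  C 
 * D   D  G 
   E   H  E 
   F   D  I 
 * G   H  G 
 * H   D  I 
   I   I  I 
(> = start, * = accepting)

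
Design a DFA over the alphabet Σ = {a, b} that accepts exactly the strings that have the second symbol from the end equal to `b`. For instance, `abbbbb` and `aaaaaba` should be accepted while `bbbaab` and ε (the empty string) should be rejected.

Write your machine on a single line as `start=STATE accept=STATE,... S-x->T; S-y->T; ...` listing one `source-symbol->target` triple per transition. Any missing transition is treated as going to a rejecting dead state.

Because acceptance depends on a position counted from the end, the machine has to buffer the most recent 2 symbols. Make each state the string of the last up-to-2 symbols read; on input `x` shift the window left and append `x`. Accept when the buffered window has length 2 and begins with `b`.
7 states suffice.
        a   b  
>  q0   q1  q2 
   q1   q3  q4 
   q2   q5  q6 
   q3   q3  q4 
   q4   q5  q6 
 * q5   q3  q4 
 * q6   q5  q6 
(> = start, * = accepting)

start=q0; accept=q5,q6; q0-a->q1; q0-b->q2; q1-a->q3; q1-b->q4; q2-a->q5; q2-b->q6; q3-a->q3; q3-b->q4; q4-a->q5; q4-b->q6; q5-a->q3; q5-b->q4; q6-a->q5; q6-b->q6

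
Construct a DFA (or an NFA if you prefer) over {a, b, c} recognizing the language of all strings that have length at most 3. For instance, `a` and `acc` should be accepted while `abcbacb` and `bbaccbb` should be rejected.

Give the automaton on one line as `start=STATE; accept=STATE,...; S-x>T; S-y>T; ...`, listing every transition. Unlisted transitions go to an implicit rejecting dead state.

We only need to distinguish lengths 0, 1, …, 3, and '>3'. Chain q0 → q1 → q2 → q3 → q4 on every symbol, with q4 looping. Accepting states: {q0, q1, q2, q3}.
        a   b   c  
>* q0   q1  q1  q1 
 * q1   q2  q2  q2 
 * q2   q3  q3  q3 
 * q3   q4  q4  q4 
   q4   q4  q4  q4 
(> = start, * = accepting)

start=q0; accept=q0,q1,q2,q3; q0-a>q1; q0-b>q1; q0-c>q1; q1-a>q2; q1-b>q2; q1-c>q2; q2-a>q3; q2-b>q3; q2-c>q3; q3-a>q4; q3-b>q4; q3-c>q4; q4-a>q4; q4-b>q4; q4-c>q4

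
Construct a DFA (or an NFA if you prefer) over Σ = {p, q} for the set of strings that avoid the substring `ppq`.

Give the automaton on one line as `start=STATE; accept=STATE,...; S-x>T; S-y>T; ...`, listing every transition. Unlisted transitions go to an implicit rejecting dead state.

Track partial matches of the forbidden pattern `ppq`. State D is a dead state reached once `ppq` has occurred; every other state accepts. A means no part of `ppq` is currently matched.
       p  q 
>* A   B  A 
 * B   C  A 
 * C   C  D 
   D   D  D 
(> = start, * = accepting)

start=A; accept=A,B,C; A-p>B; A-q>A; B-p>C; B-q>A; C-p>C; C-q>D; D-p>D; D-q>D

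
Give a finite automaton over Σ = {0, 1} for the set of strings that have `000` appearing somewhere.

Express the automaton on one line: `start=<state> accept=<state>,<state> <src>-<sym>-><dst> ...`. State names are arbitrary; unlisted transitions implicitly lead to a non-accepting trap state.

States A..C record the length of the longest prefix of `000` that matches the current input suffix. Reaching D means `000` has been seen, and we stay there forever. Accept from D.
       0  1 
>  A   B  A 
   B   C  A 
   C   D  A 
 * D   D  D 
(> = start, * = accepting)

start=A accept=D A-0->B A-1->A B-0->C B-1->A C-0->D C-1->A D-0->D D-1->D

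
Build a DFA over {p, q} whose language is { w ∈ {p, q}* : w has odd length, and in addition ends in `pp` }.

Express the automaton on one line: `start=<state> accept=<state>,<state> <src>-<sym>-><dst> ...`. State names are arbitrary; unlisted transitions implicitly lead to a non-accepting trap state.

Build one automaton per condition and run them in lockstep. The first has 2 states tracking the input length modulo 2; the second has 3 states tracking how much of the suffix `pp` has currently been matched. A product state is a pair (one from each), accepting exactly when both do.
6 states suffice.
        p   q  
>  s0   s1  s2 
   s1   s3  s0 
   s2   s4  s0 
   s3   s5  s2 
   s4   s5  s2 
 * s5   s3  s0 
(> = start, * = accepting)

start=s0 accept=s5 s0-p->s1 s0-q->s2 s1-p->s3 s1-q->s0 s2-p->s4 s2-q->s0 s3-p->s5 s3-q->s2 s4-p->s5 s4-q->s2 s5-p->s3 s5-q->s0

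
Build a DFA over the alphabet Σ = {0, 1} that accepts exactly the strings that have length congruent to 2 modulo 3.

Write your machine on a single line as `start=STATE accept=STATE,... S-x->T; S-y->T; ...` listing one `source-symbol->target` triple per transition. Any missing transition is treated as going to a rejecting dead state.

Only the length mod 3 matters, so use a 3-cycle: from any state, every input symbol moves to the next state, wrapping S2 back to S0. Mark S2 accepting.
3 states suffice.
        0   1  
>  S0   S1  S1 
   S1   S2  S2 
 * S2   S0  S0 
(> = start, * = accepting)

start=S0; accept=S2; S0-0->S1; S0-1->S1; S1-0->S2; S1-1->S2; S2-0->S0; S2-1->S0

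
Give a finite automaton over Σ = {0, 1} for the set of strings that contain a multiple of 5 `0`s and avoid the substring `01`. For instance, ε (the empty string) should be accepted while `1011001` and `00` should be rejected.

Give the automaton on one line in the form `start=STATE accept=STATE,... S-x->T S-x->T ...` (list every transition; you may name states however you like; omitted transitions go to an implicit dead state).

start=q0 accept=q0,q6 q0-0->q1 q0-1->q0 q1-0->q2 q1-1->q3 q2-0->q4 q2-1->q3 q3-0->q3 q3-1->q3 q4-0->q5 q4-1->q3 q5-0->q6 q5-1->q3 q6-0->q1 q6-1->q3

Run two small machines in parallel and take their product. One (5 states) tracks the count of `0`s modulo 5; the other (3 states) tracks partial matches of the forbidden pattern `01`. Each combined state is a pair, one component from each; accept when both components accept. Equivalent product states are then merged.
A 7-state machine:
        0   1  
>* q0   q1  q0 
   q1   q2  q3 
   q2   q4  q3 
   q3   q3  q3 
   q4   q5  q3 
   q5   q6  q3 
 * q6   q1  q3 
(> = start, * = accepting)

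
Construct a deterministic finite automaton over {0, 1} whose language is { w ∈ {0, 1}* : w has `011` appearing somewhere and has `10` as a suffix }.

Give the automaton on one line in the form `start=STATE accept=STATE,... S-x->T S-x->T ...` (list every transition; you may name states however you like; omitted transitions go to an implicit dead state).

Build one automaton per condition and run them in lockstep. The first has 4 states tracking whether and how much of `011` has been seen; the second has 3 states tracking how much of the suffix `10` has currently been matched. A product state is a pair (one from each), accepting exactly when both do.
An 8-state machine:
        0   1  
>  s0   s1  s2 
   s1   s1  s3 
   s2   s4  s2 
   s3   s4  s5 
   s4   s1  s3 
   s5   s6  s5 
 * s6   s7  s5 
   s7   s7  s5 
(> = start, * = accepting)

start=s0 accept=s6 s0-0->s1 s0-1->s2 s1-0->s1 s1-1->s3 s2-0->s4 s2-1->s2 s3-0->s4 s3-1->s5 s4-0->s1 s4-1->s3 s5-0->s6 s5-1->s5 s6-0->s7 s6-1->s5 s7-0->s7 s7-1->s5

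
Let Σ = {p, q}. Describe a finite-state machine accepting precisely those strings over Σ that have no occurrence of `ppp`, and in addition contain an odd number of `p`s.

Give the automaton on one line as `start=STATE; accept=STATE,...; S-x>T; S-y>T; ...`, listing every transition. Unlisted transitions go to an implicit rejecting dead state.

Handle the two conditions separately and then intersect. One (4 states) tracks partial matches of the forbidden pattern `ppp`; the other (2 states) tracks the count of `p`s modulo 2. Each combined state is a pair, one component from each; accept when both components accept. Equivalent product states are then merged.
With 7 states:
        p   q  
>  S0   S1  S0 
 * S1   S2  S3 
   S2   S4  S0 
 * S3   S5  S3 
   S4   S4  S4 
   S5   S6  S0 
 * S6   S4  S3 
(> = start, * = accepting)

start=S0; accept=S1,S3,S6; S0-p>S1; S0-q>S0; S1-p>S2; S1-q>S3; S2-p>S4; S2-q>S0; S3-p>S5; S3-q>S3; S4-p>S4; S4-q>S4; S5-p>S6; S5-q>S0; S6-p>S4; S6-q>S3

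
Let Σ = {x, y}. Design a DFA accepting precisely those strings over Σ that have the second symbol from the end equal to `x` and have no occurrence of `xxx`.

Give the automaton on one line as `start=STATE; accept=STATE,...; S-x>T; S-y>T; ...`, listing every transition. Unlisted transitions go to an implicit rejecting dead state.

Handle the two conditions separately and then intersect. The first has 7 states tracking the last 2 symbols read; the second has 4 states tracking partial matches of the forbidden pattern `xxx`. A product state is a pair (one from each), accepting exactly when both do.
With 11 states:
          x    y  
>  q0     q1   q2 
   q1     q3   q4 
   q2     q5   q6 
 * q3     q7   q4 
 * q4     q5   q6 
   q5     q3   q4 
   q6     q5   q6 
   q7     q7   q8 
   q8     q9  q10 
   q9     q7   q8 
   q10    q9  q10 
(> = start, * = accepting)

start=q0; accept=q3,q4; q0-x>q1; q0-y>q2; q1-x>q3; q1-y>q4; q2-x>q5; q2-y>q6; q3-x>q7; q3-y>q4; q4-x>q5; q4-y>q6; q5-x>q3; q5-y>q4; q6-x>q5; q6-y>q6; q7-x>q7; q7-y>q8; q8-x>q9; q8-y>q10; q9-x>q7; q9-y>q8; q10-x>q9; q10-y>q10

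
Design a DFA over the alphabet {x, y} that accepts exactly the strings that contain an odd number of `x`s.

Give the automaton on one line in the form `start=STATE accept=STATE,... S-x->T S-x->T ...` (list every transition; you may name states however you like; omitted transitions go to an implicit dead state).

start=q0 accept=q1 q0-x->q1 q0-y->q0 q1-x->q0 q1-y->q1

Keep the running count of `x`s modulo 2: each `x` advances along the cycle q0 → q1 → q0 while other symbols loop. Accept at q1.
With 2 states:
        x   y  
>  q0   q1  q0 
 * q1   q0  q1 
(> = start, * = accepting)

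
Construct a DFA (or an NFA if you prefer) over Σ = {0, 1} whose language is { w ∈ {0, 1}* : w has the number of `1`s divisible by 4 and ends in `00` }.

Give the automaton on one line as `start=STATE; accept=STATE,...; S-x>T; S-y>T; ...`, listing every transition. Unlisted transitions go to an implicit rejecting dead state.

start=s0; accept=s3; s0-0>s1; s0-1>s2; s1-0>s3; s1-1>s2; s2-0>s4; s2-1>s5; s3-0>s3; s3-1>s2; s4-0>s6; s4-1>s5; s5-0>s7; s5-1>s8; s6-0>s6; s6-1>s5; s7-0>s9; s7-1>s8; s8-0>s10; s8-1>s0; s9-0>s9; s9-1>s8; s10-0>s11; s10-1>s0; s11-0>s11; s11-1>s0

Handle the two conditions separately and then intersect. One (4 states) tracks the count of `1`s modulo 4; the other (3 states) tracks how much of the suffix `00` has currently been matched. Each combined state is a pair, one component from each; accept when both components accept.
A 12-state machine:
          0    1  
>  s0     s1   s2 
   s1     s3   s2 
   s2     s4   s5 
 * s3     s3   s2 
   s4     s6   s5 
   s5     s7   s8 
   s6     s6   s5 
   s7     s9   s8 
   s8    s10   s0 
   s9     s9   s8 
   s10   s11   s0 
   s11   s11   s0 
(> = start, * = accepting)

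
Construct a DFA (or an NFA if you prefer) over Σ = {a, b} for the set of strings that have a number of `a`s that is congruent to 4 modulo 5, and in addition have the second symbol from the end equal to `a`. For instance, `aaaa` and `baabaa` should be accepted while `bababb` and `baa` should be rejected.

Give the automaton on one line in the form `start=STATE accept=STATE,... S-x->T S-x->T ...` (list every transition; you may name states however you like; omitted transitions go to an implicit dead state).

start=q0 accept=q4,q6 q0-a->q1 q0-b->q0 q1-a->q2 q1-b->q1 q2-a->q3 q2-b->q2 q3-a->q4 q3-b->q5 q4-a->q0 q4-b->q6 q5-a->q7 q5-b->q5 q6-a->q0 q6-b->q8 q7-a->q0 q7-b->q6 q8-a->q0 q8-b->q8

Build one automaton per condition and run them in lockstep. The first has 5 states tracking the count of `a`s modulo 5; the second has 7 states tracking the last 2 symbols read. A product state is a pair (one from each), accepting exactly when both do. After merging equivalent states the machine shrinks.
A 9-state machine:
        a   b  
>  q0   q1  q0 
   q1   q2  q1 
   q2   q3  q2 
   q3   q4  q5 
 * q4   q0  q6 
   q5   q7  q5 
 * q6   q0  q8 
   q7   q0  q6 
   q8   q0  q8 
(> = start, * = accepting)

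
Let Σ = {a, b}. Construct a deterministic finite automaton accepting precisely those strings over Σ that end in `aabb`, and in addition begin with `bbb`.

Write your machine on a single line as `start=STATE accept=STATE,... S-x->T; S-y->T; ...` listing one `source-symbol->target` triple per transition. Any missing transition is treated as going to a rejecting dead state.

start=s0; accept=s8; s0-a->s1; s0-b->s2; s1-a->s1; s1-b->s1; s2-a->s1; s2-b->s3; s3-a->s1; s3-b->s4; s4-a->s5; s4-b->s4; s5-a->s6; s5-b->s4; s6-a->s6; s6-b->s7; s7-a->s5; s7-b->s8; s8-a->s5; s8-b->s4

Build one automaton per condition and run them in lockstep. One (5 states) tracks how much of the suffix `aabb` has currently been matched; the other (5 states) tracks whether the input so far still matches the prefix `bbb`. Each combined state is a pair, one component from each; accept when both components accept. After merging equivalent states the machine shrinks.
With 9 states:
        a   b  
>  s0   s1  s2 
   s1   s1  s1 
   s2   s1  s3 
   s3   s1  s4 
   s4   s5  s4 
   s5   s6  s4 
   s6   s6  s7 
   s7   s5  s8 
 * s8   s5  s4 
(> = start, * = accepting)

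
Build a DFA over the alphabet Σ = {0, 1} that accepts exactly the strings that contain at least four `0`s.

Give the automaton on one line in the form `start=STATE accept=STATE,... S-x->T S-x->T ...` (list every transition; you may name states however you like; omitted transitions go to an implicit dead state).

start=S0 accept=S4,S5 S0-0->S1 S0-1->S0 S1-0->S2 S1-1->S1 S2-0->S3 S2-1->S2 S3-0->S4 S3-1->S3 S4-0->S5 S4-1->S4 S5-0->S5 S5-1->S5

Only the number of `0`s matters, and only up to 5. Make a chain S0 → S1 → S2 → S3 → S4 → S5 advanced by each `0` (with S5 absorbing); every other symbol self-loops. The accepting set is {S4, S5}.
        0   1  
>  S0   S1  S0 
   S1   S2  S1 
   S2   S3  S2 
   S3   S4  S3 
 * S4   S5  S4 
 * S5   S5  S5 
(> = start, * = accepting)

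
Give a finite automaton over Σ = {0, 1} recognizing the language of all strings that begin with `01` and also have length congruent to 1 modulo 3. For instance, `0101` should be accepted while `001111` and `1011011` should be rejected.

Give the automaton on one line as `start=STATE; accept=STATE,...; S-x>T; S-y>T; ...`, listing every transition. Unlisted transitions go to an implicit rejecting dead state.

Handle the two conditions separately and then intersect. One (4 states) tracks whether the input so far still matches the prefix `01`; the other (3 states) tracks the input length modulo 3. Each combined state is a pair, one component from each; accept when both components accept. After merging equivalent states the machine shrinks.
       0  1 
>  A   B  C 
   B   C  D 
   C   C  C 
   D   E  E 
   E   F  F 
 * F   D  D 
(> = start, * = accepting)

start=A; accept=F; A-0>B; A-1>C; B-0>C; B-1>D; C-0>C; C-1>C; D-0>E; D-1>E; E-0>F; E-1>F; F-0>D; F-1>D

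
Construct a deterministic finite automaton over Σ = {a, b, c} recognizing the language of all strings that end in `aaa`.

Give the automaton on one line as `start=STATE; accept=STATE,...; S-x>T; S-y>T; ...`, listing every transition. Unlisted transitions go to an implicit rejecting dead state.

start=s0; accept=s3; s0-a>s1; s0-b>s0; s0-c>s0; s1-a>s2; s1-b>s0; s1-c>s0; s2-a>s3; s2-b>s0; s2-c>s0; s3-a>s3; s3-b>s0; s3-c>s0

Remember how much of `aaa` the current input suffix matches. State s0 means no match yet; s1 means the last symbol is `a`; s2 means the last 2 symbols are `aa`; s3 means the last 3 symbols are `aaa`. Only s3 accepts. On a mismatch, fall back to the longest proper suffix that is still a prefix of `aaa`.
4 states suffice.
        a   b   c  
>  s0   s1  s0  s0 
   s1   s2  s0  s0 
   s2   s3  s0  s0 
 * s3   s3  s0  s0 
(> = start, * = accepting)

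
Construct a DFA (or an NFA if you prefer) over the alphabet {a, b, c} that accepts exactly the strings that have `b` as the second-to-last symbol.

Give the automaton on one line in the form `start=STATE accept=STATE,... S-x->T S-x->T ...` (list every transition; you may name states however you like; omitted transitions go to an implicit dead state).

start=S0 accept=S7,S8,S9 S0-a->S1 S0-b->S2 S0-c->S3 S1-a->S4 S1-b->S5 S1-c->S6 S2-a->S7 S2-b->S8 S2-c->S9 S3-a->S10 S3-b->S11 S3-c->S12 S4-a->S4 S4-b->S5 S4-c->S6 S5-a->S7 S5-b->S8 S5-c->S9 S6-a->S10 S6-b->S11 S6-c->S12 S7-a->S4 S7-b->S5 S7-c->S6 S8-a->S7 S8-b->S8 S8-c->S9 S9-a->S10 S9-b->S11 S9-c->S12 S10-a->S4 S10-b->S5 S10-c->S6 S11-a->S7 S11-b->S8 S11-c->S9 S12-a->S10 S12-b->S11 S12-c->S12

Because acceptance depends on a position counted from the end, the machine has to buffer the most recent 2 symbols. Make each state the string of the last up-to-2 symbols read; on input `x` shift the window left and append `x`. Accept when the buffered window has length 2 and begins with `b`.
          a    b    c  
>  S0     S1   S2   S3 
   S1     S4   S5   S6 
   S2     S7   S8   S9 
   S3    S10  S11  S12 
   S4     S4   S5   S6 
   S5     S7   S8   S9 
   S6    S10  S11  S12 
 * S7     S4   S5   S6 
 * S8     S7   S8   S9 
 * S9    S10  S11  S12 
   S10    S4   S5   S6 
   S11    S7   S8   S9 
   S12   S10  S11  S12 
(> = start, * = accepting)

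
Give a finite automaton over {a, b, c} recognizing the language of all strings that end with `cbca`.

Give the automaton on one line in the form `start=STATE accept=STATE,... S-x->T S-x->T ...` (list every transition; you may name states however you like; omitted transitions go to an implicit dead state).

Remember how much of `cbca` the current input suffix matches. State s0 means no match yet; s1 means the last symbol is `c`; s2 means the last 2 symbols are `cb`; s3 means the last 3 symbols are `cbc`; s4 means the last 4 symbols are `cbca`. Only s4 accepts. On a mismatch, fall back to the longest proper suffix that is still a prefix of `cbca`.
With 5 states:
        a   b   c  
>  s0   s0  s0  s1 
   s1   s0  s2  s1 
   s2   s0  s0  s3 
   s3   s4  s2  s1 
 * s4   s0  s0  s1 
(> = start, * = accepting)

start=s0 accept=s4 s0-a->s0 s0-b->s0 s0-c->s1 s1-a->s0 s1-b->s2 s1-c->s1 s2-a->s0 s2-b->s0 s2-c->s3 s3-a->s4 s3-b->s2 s3-c->s1 s4-a->s0 s4-b->s0 s4-c->s1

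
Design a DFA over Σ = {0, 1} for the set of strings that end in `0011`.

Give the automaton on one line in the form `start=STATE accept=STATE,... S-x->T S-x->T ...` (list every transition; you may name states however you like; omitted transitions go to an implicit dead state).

Remember how much of `0011` the current input suffix matches. State A means no match yet; B means the last symbol is `0`; C means the last 2 symbols are `00`; D means the last 3 symbols are `001`; E means the last 4 symbols are `0011`. Only E accepts. On a mismatch, fall back to the longest proper suffix that is still a prefix of `0011`.
A 5-state machine:
       0  1 
>  A   B  A 
   B   C  A 
   C   C  D 
   D   B  E 
 * E   B  A 
(> = start, * = accepting)

start=A accept=E A-0->B A-1->A B-0->C B-1->A C-0->C C-1->D D-0->B D-1->E E-0->B E-1->A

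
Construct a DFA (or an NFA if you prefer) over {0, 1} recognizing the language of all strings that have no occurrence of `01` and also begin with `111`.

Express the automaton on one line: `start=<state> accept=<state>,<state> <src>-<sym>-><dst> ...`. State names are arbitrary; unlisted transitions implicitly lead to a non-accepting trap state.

start=q0 accept=q5,q6 q0-0->q1 q0-1->q2 q1-0->q1 q1-1->q3 q2-0->q1 q2-1->q4 q3-0->q3 q3-1->q3 q4-0->q1 q4-1->q5 q5-0->q6 q5-1->q5 q6-0->q6 q6-1->q7 q7-0->q7 q7-1->q7

Build one automaton per condition and run them in lockstep. One (3 states) tracks partial matches of the forbidden pattern `01`; the other (5 states) tracks whether the input so far still matches the prefix `111`. Each combined state is a pair, one component from each; accept when both components accept.
With 8 states:
        0   1  
>  q0   q1  q2 
   q1   q1  q3 
   q2   q1  q4 
   q3   q3  q3 
   q4   q1  q5 
 * q5   q6  q5 
 * q6   q6  q7 
   q7   q7  q7 
(> = start, * = accepting)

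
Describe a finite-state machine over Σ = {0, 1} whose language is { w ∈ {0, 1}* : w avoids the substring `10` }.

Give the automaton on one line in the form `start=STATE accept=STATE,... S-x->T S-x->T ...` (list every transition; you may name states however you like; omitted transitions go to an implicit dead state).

This is the complement of 'contains `10`'. Use the same substring-matching states — q0 through q2 holding how much of `10` has just been matched — but flip the accepting set: everything except the trap q2 accepts.
3 states suffice.
        0   1  
>* q0   q0  q1 
 * q1   q2  q1 
   q2   q2  q2 
(> = start, * = accepting)

start=q0 accept=q0,q1 q0-0->q0 q0-1->q1 q1-0->q2 q1-1->q1 q2-0->q2 q2-1->q2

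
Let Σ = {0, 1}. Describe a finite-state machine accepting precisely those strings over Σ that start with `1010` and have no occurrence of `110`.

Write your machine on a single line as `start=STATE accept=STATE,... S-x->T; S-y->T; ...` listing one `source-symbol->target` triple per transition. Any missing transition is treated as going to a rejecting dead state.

start=A; accept=F,G,H; A-0->B; A-1->C; B-0->B; B-1->B; C-0->D; C-1->B; D-0->B; D-1->E; E-0->F; E-1->B; F-0->F; F-1->G; G-0->F; G-1->H; H-0->B; H-1->H

Handle the two conditions separately and then intersect. The first has 6 states tracking whether the input so far still matches the prefix `1010`; the second has 4 states tracking partial matches of the forbidden pattern `110`. A product state is a pair (one from each), accepting exactly when both do. Minimizing collapses redundant product states.
8 states suffice.
       0  1 
>  A   B  C 
   B   B  B 
   C   D  B 
   D   B  E 
   E   F  B 
 * F   F  G 
 * G   F  H 
 * H   B  H 
(> = start, * = accepting)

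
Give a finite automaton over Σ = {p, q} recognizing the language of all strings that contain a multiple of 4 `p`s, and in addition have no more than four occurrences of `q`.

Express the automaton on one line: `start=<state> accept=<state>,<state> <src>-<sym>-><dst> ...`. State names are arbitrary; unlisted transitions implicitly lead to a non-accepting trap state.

Build one automaton per condition and run them in lockstep. One (4 states) tracks the count of `p`s modulo 4; the other (6 states) tracks the count of `q`s, saturating at 5. Each combined state is a pair, one component from each; accept when both components accept. Equivalent product states are then merged.
          p    q  
>* s0     s1   s2 
   s1     s3   s4 
 * s2     s4   s5 
   s3     s6   s7 
   s4     s7   s8 
 * s5     s8   s9 
   s6     s0  s10 
   s7    s10  s11 
   s8    s11  s12 
 * s9    s12  s13 
   s10    s2  s14 
   s11   s14  s15 
   s12   s15  s16 
 * s13   s16  s17 
   s14    s5  s18 
   s15   s18  s19 
   s16   s19  s17 
   s17   s17  s17 
   s18    s9  s20 
   s19   s20  s17 
   s20   s13  s17 
(> = start, * = accepting)

start=s0 accept=s0,s2,s5,s9,s13 s0-p->s1 s0-q->s2 s1-p->s3 s1-q->s4 s2-p->s4 s2-q->s5 s3-p->s6 s3-q->s7 s4-p->s7 s4-q->s8 s5-p->s8 s5-q->s9 s6-p->s0 s6-q->s10 s7-p->s10 s7-q->s11 s8-p->s11 s8-q->s12 s9-p->s12 s9-q->s13 s10-p->s2 s10-q->s14 s11-p->s14 s11-q->s15 s12-p->s15 s12-q->s16 s13-p->s16 s13-q->s17 s14-p->s5 s14-q->s18 s15-p->s18 s15-q->s19 s16-p->s19 s16-q->s17 s17-p->s17 s17-q->s17 s18-p->s9 s18-q->s20 s19-p->s20 s19-q->s17 s20-p->s13 s20-q->s17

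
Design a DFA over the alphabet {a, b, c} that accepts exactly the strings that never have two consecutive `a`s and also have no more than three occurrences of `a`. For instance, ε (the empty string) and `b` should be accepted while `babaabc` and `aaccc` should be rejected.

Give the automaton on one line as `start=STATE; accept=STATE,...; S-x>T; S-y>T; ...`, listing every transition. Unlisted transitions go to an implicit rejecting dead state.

Build one automaton per condition and run them in lockstep. One (3 states) tracks partial matches of the forbidden pattern `aa`; the other (5 states) tracks the count of `a`s, saturating at 4. Each combined state is a pair, one component from each; accept when both components accept. Equivalent product states are then merged.
A 7-state machine:
        a   b   c  
>* s0   s1  s0  s0 
 * s1   s2  s3  s3 
   s2   s2  s2  s2 
 * s3   s4  s3  s3 
 * s4   s2  s5  s5 
 * s5   s6  s5  s5 
 * s6   s2  s6  s6 
(> = start, * = accepting)

start=s0; accept=s0,s1,s3,s4,s5,s6; s0-a>s1; s0-b>s0; s0-c>s0; s1-a>s2; s1-b>s3; s1-c>s3; s2-a>s2; s2-b>s2; s2-c>s2; s3-a>s4; s3-b>s3; s3-c>s3; s4-a>s2; s4-b>s5; s4-c>s5; s5-a>s6; s5-b>s5; s5-c>s5; s6-a>s2; s6-b>s6; s6-c>s6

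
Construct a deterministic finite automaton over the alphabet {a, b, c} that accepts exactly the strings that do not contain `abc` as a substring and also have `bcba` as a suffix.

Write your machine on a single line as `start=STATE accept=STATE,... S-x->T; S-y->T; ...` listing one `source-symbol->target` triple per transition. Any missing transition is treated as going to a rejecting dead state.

Run two small machines in parallel and take their product. The first has 4 states tracking partial matches of the forbidden pattern `abc`; the second has 5 states tracking how much of the suffix `bcba` has currently been matched. A product state is a pair (one from each), accepting exactly when both do.
          a    b    c  
>  q0     q1   q2   q0 
   q1     q1   q3   q0 
   q2     q1   q2   q4 
   q3     q1   q2   q5 
   q4     q1   q6   q0 
   q5     q7   q8   q7 
   q6     q9   q2   q4 
   q7     q7  q10   q7 
   q8    q11  q10   q5 
 * q9     q1   q3   q0 
   q10    q7  q10   q5 
   q11    q7  q10   q7 
(> = start, * = accepting)

start=q0; accept=q9; q0-a->q1; q0-b->q2; q0-c->q0; q1-a->q1; q1-b->q3; q1-c->q0; q2-a->q1; q2-b->q2; q2-c->q4; q3-a->q1; q3-b->q2; q3-c->q5; q4-a->q1; q4-b->q6; q4-c->q0; q5-a->q7; q5-b->q8; q5-c->q7; q6-a->q9; q6-b->q2; q6-c->q4; q7-a->q7; q7-b->q10; q7-c->q7; q8-a->q11; q8-b->q10; q8-c->q5; q9-a->q1; q9-b->q3; q9-c->q0; q10-a->q7; q10-b->q10; q10-c->q5; q11-a->q7; q11-b->q10; q11-c->q7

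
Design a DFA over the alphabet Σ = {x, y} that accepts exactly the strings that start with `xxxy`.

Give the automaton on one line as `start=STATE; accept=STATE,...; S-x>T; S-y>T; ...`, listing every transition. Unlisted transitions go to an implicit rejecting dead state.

start=S0; accept=S4; S0-x>S1; S0-y>S5; S1-x>S2; S1-y>S5; S2-x>S3; S2-y>S5; S3-x>S5; S3-y>S4; S4-x>S4; S4-y>S4; S5-x>S5; S5-y>S5

Check the first 4 symbols one by one: S0 through S3 record how many have matched `xxxy` so far; any wrong symbol goes to the dead state S5. After all 4 match we enter the accepting sink S4.
A 6-state machine:
        x   y  
>  S0   S1  S5 
   S1   S2  S5 
   S2   S3  S5 
   S3   S5  S4 
 * S4   S4  S4 
   S5   S5  S5 
(> = start, * = accepting)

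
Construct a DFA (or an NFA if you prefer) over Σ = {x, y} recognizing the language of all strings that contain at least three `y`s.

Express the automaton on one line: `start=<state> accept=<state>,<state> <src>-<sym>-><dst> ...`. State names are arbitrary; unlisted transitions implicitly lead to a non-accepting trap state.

start=q0 accept=q3,q4 q0-x->q0 q0-y->q1 q1-x->q1 q1-y->q2 q2-x->q2 q2-y->q3 q3-x->q3 q3-y->q4 q4-x->q4 q4-y->q4

Only the number of `y`s matters, and only up to 4. Make a chain q0 → q1 → q2 → q3 → q4 advanced by each `y` (with q4 absorbing); every other symbol self-loops. The accepting set is {q3, q4}.
With 5 states:
        x   y  
>  q0   q0  q1 
   q1   q1  q2 
   q2   q2  q3 
 * q3   q3  q4 
 * q4   q4  q4 
(> = start, * = accepting)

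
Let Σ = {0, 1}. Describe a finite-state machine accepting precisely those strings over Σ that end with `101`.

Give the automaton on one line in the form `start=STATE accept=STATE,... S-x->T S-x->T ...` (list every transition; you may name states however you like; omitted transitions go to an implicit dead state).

start=A accept=D A-0->A A-1->B B-0->C B-1->B C-0->A C-1->D D-0->C D-1->B

Remember how much of `101` the current input suffix matches. State A means no match yet; B means the last symbol is `1`; C means the last 2 symbols are `10`; D means the last 3 symbols are `101`. Only D accepts. On a mismatch, fall back to the longest proper suffix that is still a prefix of `101`.
4 states suffice.
       0  1 
>  A   A  B 
   B   C  B 
   C   A  D 
 * D   C  B 
(> = start, * = accepting)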